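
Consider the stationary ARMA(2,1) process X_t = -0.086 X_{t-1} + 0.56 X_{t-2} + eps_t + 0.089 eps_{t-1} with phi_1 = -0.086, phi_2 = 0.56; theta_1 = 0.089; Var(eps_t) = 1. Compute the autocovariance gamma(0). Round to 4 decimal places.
\gamma(0) = 1.4740

Multiply the model equation by X_{t-k} and take expectations. With theta_0 = psi_0 = 1 and psi_j the MA(infinity) weights, this gives
  gamma(k) - sum_i phi_i gamma(k-i) = c_k,
  c_k = sigma^2 * sum_{j=k..q} theta_j psi_{j-k}   (c_k = 0 for k > q),
using gamma(-m) = gamma(m).
psi-weights needed (psi_j = theta_j + sum_i phi_i psi_{j-i}):
  psi_1 = theta_1 + phi_1 = 0.089 + (-0.086) = 0.003
Right-hand sides:
  c_0 = sigma^2 (1 + theta_1 psi_1) = 1 * (1 + (0.089)(0.003)) = 1 * 1.000267 = 1.000267
  c_1 = sigma^2 theta_1 = 1 * (0.089) = 0.089
  c_2 = 0
Equations for k = 0, 1, 2 (AR order 2, c_2 = 0):
  (E0) gamma(0) = phi_1 gamma(1) + phi_2 gamma(2) + c_0
  (E1) gamma(1) = phi_1 gamma(0) + phi_2 gamma(1) + c_1
  (E2) gamma(2) = phi_1 gamma(1) + phi_2 gamma(0)
From (E1): gamma(1) = A gamma(0) + B with
  A = phi_1 / (1 - phi_2) = -0.086 / 0.44 = -0.195455,   B = c_1 / (1 - phi_2) = 0.089 / 0.44 = 0.202273.
Insert (E2) into (E0): gamma(0) (1 - phi_2^2) = phi_1 (1 + phi_2) gamma(1) + c_0.
  phi_1 (1 + phi_2) = (-0.086)(1.56) = -0.13416,   1 - phi_2^2 = 0.6864.
Replace gamma(1) by A gamma(0) + B and collect gamma(0):
  gamma(0) [0.6864 - (-0.13416)(-0.195455)] = (-0.13416)(0.202273) + 1.000267
  gamma(0) * 0.660178 = 0.97313
  gamma(0) = 0.97313 / 0.660178 = 1.474042.
Therefore gamma(0) = 1.4740 (to 4 decimal places).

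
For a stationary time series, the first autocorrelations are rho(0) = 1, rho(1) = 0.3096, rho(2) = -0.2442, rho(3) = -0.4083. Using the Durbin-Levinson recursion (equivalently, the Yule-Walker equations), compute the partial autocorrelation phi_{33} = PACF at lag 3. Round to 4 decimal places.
\phi_{33} = -0.2420

The PACF at lag k is phi_{kk}, the last component of the solution
to the Yule-Walker system G_k phi = r_k where
  (G_k)_{ij} = rho(|i - j|), (r_k)_i = rho(i), i,j = 1..k.
Equivalently, Durbin-Levinson gives phi_{kk} iteratively:
  phi_{11} = rho(1)
  phi_{kk} = [rho(k) - sum_{j=1..k-1} phi_{k-1,j} rho(k-j)]
            / [1 - sum_{j=1..k-1} phi_{k-1,j} rho(j)],
  phi_{k,j} = phi_{k-1,j} - phi_{kk} phi_{k-1,k-j},  j = 1..k-1.
Step k = 1:
  phi_11 = rho(1) = 0.3096.
Step k = 2:
  phi_22 = [rho(2) - phi_11 rho(1)] / [1 - phi_11 rho(1)] = [-0.2442 - (0.3096)(0.3096)] / [1 - (0.3096)(0.3096)]
         = -0.34005216 / 0.90414784 = -0.376102.
  Update: phi_21 = phi_11 - phi_22 phi_11 = 0.3096 - (-0.376102)(0.3096) = 0.426041.
Step k = 3:
  phi_33 = [rho(3) - phi_21 rho(2) - phi_22 rho(1)] / [1 - phi_21 rho(1) - phi_22 rho(2)]
    numerator   = -0.4083 - (0.426041)(-0.2442) - (-0.376102)(0.3096) = -0.18781942
    denominator = 1 - (0.426041)(0.3096) - (-0.376102)(-0.2442) = 0.77625341
  phi_33 = -0.18781942 / 0.77625341 = -0.242.
Therefore phi_{33} = -0.2420.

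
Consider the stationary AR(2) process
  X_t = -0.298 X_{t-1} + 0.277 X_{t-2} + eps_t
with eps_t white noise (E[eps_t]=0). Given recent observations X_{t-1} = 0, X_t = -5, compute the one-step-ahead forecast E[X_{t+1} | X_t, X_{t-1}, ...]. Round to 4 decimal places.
E[X_{t+1} \mid \mathcal F_t] = 1.4900

For an AR(p) model X_t = c + sum_i phi_i X_{t-i} + eps_t, the
one-step-ahead conditional mean is
  E[X_{t+1} | X_t, ...] = c + sum_i phi_i X_{t+1-i}.
Substitute known values:
  E[X_{t+1} | ...] = (-0.298) * (-5) + (0.277) * (0)
                   = 1.4900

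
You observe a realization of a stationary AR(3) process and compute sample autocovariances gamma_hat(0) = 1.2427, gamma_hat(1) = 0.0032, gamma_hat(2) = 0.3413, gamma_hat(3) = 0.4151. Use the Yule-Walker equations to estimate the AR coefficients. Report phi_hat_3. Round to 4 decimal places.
\hat\phi_{3} = 0.3600

The Yule-Walker equations for an AR(p) process read, in matrix form,
  Gamma_p phi = r_p,   with   (Gamma_p)_{ij} = gamma(|i - j|),
                       (r_p)_i = gamma(i),   i,j = 1..p.
Substitute the sample gammas (Toeplitz matrix and right-hand side of size 3):
  Gamma_p = [[1.2427, 0.0032, 0.3413], [0.0032, 1.2427, 0.0032], [0.3413, 0.0032, 1.2427]]
  r_p     = [0.0032, 0.3413, 0.4151]
Written out (R1..R3):
  (R1) 1.2427 phi_1 + 0.0032 phi_2 + 0.3413 phi_3 = 0.0032
  (R2) 0.0032 phi_1 + 1.2427 phi_2 + 0.0032 phi_3 = 0.3413
  (R3) 0.3413 phi_1 + 0.0032 phi_2 + 1.2427 phi_3 = 0.4151
Gaussian elimination:
  R2 <- R2 - (0.0032/1.2427) R1 = R2 - (0.002575) R1:  1.242692 phi_2 + 0.002321 phi_3 = 0.341292
  R3 <- R3 - (0.3413/1.2427) R1 = R3 - (0.274644) R1:  0.002321 phi_2 + 1.148964 phi_3 = 0.414221
  R3 <- R3 - (0.002321/1.242692) R2 = R3 - (0.001868) R2:  1.14896 phi_3 = 0.413584
Back-substitution:
  phi_hat_3 = 0.413584 / 1.14896 = 0.359964
  phi_hat_2 = (0.341292 - (0.002321)(0.359964)) / 1.242692 = 0.273967
  phi_hat_1 = (0.0032 - (0.0032)(0.273967) - (0.3413)(0.359964)) / 1.2427 = -0.096992
So phi_hat = [-0.0970, 0.2740, 0.3600].
Therefore phi_hat_3 = 0.3600.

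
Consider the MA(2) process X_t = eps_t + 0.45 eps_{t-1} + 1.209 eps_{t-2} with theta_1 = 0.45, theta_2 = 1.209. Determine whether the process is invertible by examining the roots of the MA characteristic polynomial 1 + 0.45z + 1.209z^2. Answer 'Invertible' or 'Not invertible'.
\text{Not invertible}

The MA(q) characteristic polynomial is P(z) = 1 + 0.45z + 1.209z^2.
Invertibility requires all roots to lie outside the unit circle, i.e. |z| > 1 for every root.
Set 1 + (0.45) z + (1.209) z^2 = 0, i.e. a z^2 + b z + c = 0 with a = 1.209, b = 0.45, c = 1.
Discriminant D = b^2 - 4ac = (0.45)^2 - 4*(1.209)*1 = 0.2025 - (4.836) = -4.6335.
D < 0, so the roots are the complex-conjugate pair z = (-b +/- i sqrt(-D)) / (2a) = -0.1861 +/- 0.8902i.
For a conjugate pair |z|^2 = z * conj(z) = (product of roots) = c/a = 1/(1.209) = 0.82713, so |z| = sqrt(0.82713) = 0.9095 for both roots.
Moduli of all roots: 0.9095, 0.9095.
All moduli strictly greater than 1? No.
Verdict: Not invertible.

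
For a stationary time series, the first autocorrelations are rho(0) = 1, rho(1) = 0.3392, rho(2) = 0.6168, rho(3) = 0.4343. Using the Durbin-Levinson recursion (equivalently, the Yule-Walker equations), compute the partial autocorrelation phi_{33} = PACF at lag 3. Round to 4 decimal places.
\phi_{33} = 0.2521

The PACF at lag k is phi_{kk}, the last component of the solution
to the Yule-Walker system G_k phi = r_k where
  (G_k)_{ij} = rho(|i - j|), (r_k)_i = rho(i), i,j = 1..k.
Equivalently, Durbin-Levinson gives phi_{kk} iteratively:
  phi_{11} = rho(1)
  phi_{kk} = [rho(k) - sum_{j=1..k-1} phi_{k-1,j} rho(k-j)]
            / [1 - sum_{j=1..k-1} phi_{k-1,j} rho(j)],
  phi_{k,j} = phi_{k-1,j} - phi_{kk} phi_{k-1,k-j},  j = 1..k-1.
Step k = 1:
  phi_11 = rho(1) = 0.3392.
Step k = 2:
  phi_22 = [rho(2) - phi_11 rho(1)] / [1 - phi_11 rho(1)] = [0.6168 - (0.3392)(0.3392)] / [1 - (0.3392)(0.3392)]
         = 0.50174336 / 0.88494336 = 0.566978.
  Update: phi_21 = phi_11 - phi_22 phi_11 = 0.3392 - (0.566978)(0.3392) = 0.146881.
Step k = 3:
  phi_33 = [rho(3) - phi_21 rho(2) - phi_22 rho(1)] / [1 - phi_21 rho(1) - phi_22 rho(2)]
    numerator   = 0.4343 - (0.146881)(0.6168) - (0.566978)(0.3392) = 0.15138483
    denominator = 1 - (0.146881)(0.3392) - (0.566978)(0.6168) = 0.60046595
  phi_33 = 0.15138483 / 0.60046595 = 0.2521.
Therefore phi_{33} = 0.2521.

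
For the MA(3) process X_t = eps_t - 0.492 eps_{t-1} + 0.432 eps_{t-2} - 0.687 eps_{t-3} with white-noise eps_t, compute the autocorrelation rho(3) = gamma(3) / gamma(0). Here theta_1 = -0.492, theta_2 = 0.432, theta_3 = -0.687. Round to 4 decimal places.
\rho(3) = -0.3615

For an MA(q) process with theta_0 = 1, the autocovariance is
  gamma(k) = sigma^2 * sum_{i=0..q-k} theta_i * theta_{i+k},
and rho(k) = gamma(k) / gamma(0). Sigma^2 cancels.
  numerator   = (1)*(-0.687) = -0.687.
  denominator = (1)^2 + (-0.492)^2 + (0.432)^2 + (-0.687)^2 = 1.900657.
  rho(3) = -0.687 / 1.900657 = -0.3615.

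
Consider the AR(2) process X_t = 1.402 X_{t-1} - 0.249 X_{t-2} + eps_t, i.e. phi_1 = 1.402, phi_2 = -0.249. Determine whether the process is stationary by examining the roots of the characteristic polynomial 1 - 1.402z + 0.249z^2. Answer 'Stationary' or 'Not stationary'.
\text{Not stationary}

The AR(p) characteristic polynomial is P(z) = 1 - 1.402z + 0.249z^2.
Stationarity requires all roots to lie outside the unit circle, i.e. |z| > 1 for every root.
Set 1 + (-1.402) z + (0.249) z^2 = 0, i.e. a z^2 + b z + c = 0 with a = 0.249, b = -1.402, c = 1.
Discriminant D = b^2 - 4ac = (-1.402)^2 - 4*(0.249)*1 = 1.965604 - (0.996) = 0.969604.
D >= 0, so the roots are real: z = (-b +/- sqrt(D)) / (2a) = (1.402 +/- 0.984685) / (0.498).
  z_1 = (1.402 + 0.984685) / (0.498) = 4.7925,   |z_1| = 4.7925.
  z_2 = (1.402 - 0.984685) / (0.498) = 0.838,   |z_2| = 0.838.
Moduli of all roots: 4.7925, 0.8380.
All moduli strictly greater than 1? No.
Verdict: Not stationary.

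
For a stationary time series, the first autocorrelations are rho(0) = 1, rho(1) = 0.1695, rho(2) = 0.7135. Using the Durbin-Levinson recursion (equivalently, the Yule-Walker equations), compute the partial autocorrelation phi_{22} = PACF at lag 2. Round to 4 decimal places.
\phi_{22} = 0.7050

The PACF at lag k is phi_{kk}, the last component of the solution
to the Yule-Walker system G_k phi = r_k where
  (G_k)_{ij} = rho(|i - j|), (r_k)_i = rho(i), i,j = 1..k.
Equivalently, Durbin-Levinson gives phi_{kk} iteratively:
  phi_{11} = rho(1)
  phi_{kk} = [rho(k) - sum_{j=1..k-1} phi_{k-1,j} rho(k-j)]
            / [1 - sum_{j=1..k-1} phi_{k-1,j} rho(j)],
  phi_{k,j} = phi_{k-1,j} - phi_{kk} phi_{k-1,k-j},  j = 1..k-1.
Step k = 1:
  phi_11 = rho(1) = 0.1695.
Step k = 2:
  phi_22 = [rho(2) - phi_11 rho(1)] / [1 - phi_11 rho(1)] = [0.7135 - (0.1695)(0.1695)] / [1 - (0.1695)(0.1695)]
         = 0.68476975 / 0.97126975 = 0.705.
Therefore phi_{22} = 0.7050.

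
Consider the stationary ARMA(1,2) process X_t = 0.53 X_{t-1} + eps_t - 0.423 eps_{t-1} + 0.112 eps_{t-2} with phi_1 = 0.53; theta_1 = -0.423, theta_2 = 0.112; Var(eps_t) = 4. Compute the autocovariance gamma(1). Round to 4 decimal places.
\gamma(1) = 0.5841

Multiply the model equation by X_{t-k} and take expectations. With theta_0 = psi_0 = 1 and psi_j the MA(infinity) weights, this gives
  gamma(k) - sum_i phi_i gamma(k-i) = c_k,
  c_k = sigma^2 * sum_{j=k..q} theta_j psi_{j-k}   (c_k = 0 for k > q),
using gamma(-m) = gamma(m).
psi-weights needed (psi_j = theta_j + sum_i phi_i psi_{j-i}):
  psi_1 = theta_1 + phi_1 = -0.423 + (0.53) = 0.107
  psi_2 = theta_2 + phi_1 psi_1 = 0.112 + (0.53)(0.107) = 0.16871
Right-hand sides:
  c_0 = sigma^2 (1 + theta_1 psi_1 + theta_2 psi_2) = 4 * (1 + (-0.423)(0.107) + (0.112)(0.16871)) = 4 * 0.973635 = 3.894538
  c_1 = sigma^2 (theta_1 + theta_2 psi_1) = 4 * (-0.423 + (0.112)(0.107)) = -1.644064
  c_2 = sigma^2 theta_2 = 4 * (0.112) = 0.448
Equations for k = 0 and k = 1 (AR order 1):
  gamma(0) = phi_1 gamma(1) + c_0
  gamma(1) = phi_1 gamma(0) + c_1
Substituting the second into the first: gamma(0) (1 - phi_1^2) = c_0 + phi_1 c_1, so
  gamma(0) = (c_0 + phi_1 c_1) / (1 - phi_1^2) = (3.894538 + (0.53)(-1.644064)) / (1 - (0.53)^2) = 3.023184 / 0.7191 = 4.204122.
  gamma(1) = phi_1 gamma(0) + c_1 = (0.53)(4.204122) + (-1.644064) = 0.584121.
Therefore gamma(1) = 0.5841 (to 4 decimal places).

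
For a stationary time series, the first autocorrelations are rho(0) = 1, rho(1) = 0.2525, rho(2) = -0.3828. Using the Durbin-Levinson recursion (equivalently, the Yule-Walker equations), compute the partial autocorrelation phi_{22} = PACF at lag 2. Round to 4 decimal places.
\phi_{22} = -0.4770

The PACF at lag k is phi_{kk}, the last component of the solution
to the Yule-Walker system G_k phi = r_k where
  (G_k)_{ij} = rho(|i - j|), (r_k)_i = rho(i), i,j = 1..k.
Equivalently, Durbin-Levinson gives phi_{kk} iteratively:
  phi_{11} = rho(1)
  phi_{kk} = [rho(k) - sum_{j=1..k-1} phi_{k-1,j} rho(k-j)]
            / [1 - sum_{j=1..k-1} phi_{k-1,j} rho(j)],
  phi_{k,j} = phi_{k-1,j} - phi_{kk} phi_{k-1,k-j},  j = 1..k-1.
Step k = 1:
  phi_11 = rho(1) = 0.2525.
Step k = 2:
  phi_22 = [rho(2) - phi_11 rho(1)] / [1 - phi_11 rho(1)] = [-0.3828 - (0.2525)(0.2525)] / [1 - (0.2525)(0.2525)]
         = -0.44655625 / 0.93624375 = -0.477.
Therefore phi_{22} = -0.4770.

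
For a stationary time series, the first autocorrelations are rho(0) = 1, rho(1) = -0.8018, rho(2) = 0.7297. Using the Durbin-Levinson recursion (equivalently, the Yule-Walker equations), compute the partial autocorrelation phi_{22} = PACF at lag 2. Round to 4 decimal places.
\phi_{22} = 0.2431

The PACF at lag k is phi_{kk}, the last component of the solution
to the Yule-Walker system G_k phi = r_k where
  (G_k)_{ij} = rho(|i - j|), (r_k)_i = rho(i), i,j = 1..k.
Equivalently, Durbin-Levinson gives phi_{kk} iteratively:
  phi_{11} = rho(1)
  phi_{kk} = [rho(k) - sum_{j=1..k-1} phi_{k-1,j} rho(k-j)]
            / [1 - sum_{j=1..k-1} phi_{k-1,j} rho(j)],
  phi_{k,j} = phi_{k-1,j} - phi_{kk} phi_{k-1,k-j},  j = 1..k-1.
Step k = 1:
  phi_11 = rho(1) = -0.8018.
Step k = 2:
  phi_22 = [rho(2) - phi_11 rho(1)] / [1 - phi_11 rho(1)] = [0.7297 - (-0.8018)(-0.8018)] / [1 - (-0.8018)(-0.8018)]
         = 0.08681676 / 0.35711676 = 0.2431.
Therefore phi_{22} = 0.2431.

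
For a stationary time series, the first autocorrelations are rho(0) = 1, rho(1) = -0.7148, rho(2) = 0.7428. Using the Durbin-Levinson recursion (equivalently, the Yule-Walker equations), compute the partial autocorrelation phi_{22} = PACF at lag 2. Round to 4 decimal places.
\phi_{22} = 0.4741

The PACF at lag k is phi_{kk}, the last component of the solution
to the Yule-Walker system G_k phi = r_k where
  (G_k)_{ij} = rho(|i - j|), (r_k)_i = rho(i), i,j = 1..k.
Equivalently, Durbin-Levinson gives phi_{kk} iteratively:
  phi_{11} = rho(1)
  phi_{kk} = [rho(k) - sum_{j=1..k-1} phi_{k-1,j} rho(k-j)]
            / [1 - sum_{j=1..k-1} phi_{k-1,j} rho(j)],
  phi_{k,j} = phi_{k-1,j} - phi_{kk} phi_{k-1,k-j},  j = 1..k-1.
Step k = 1:
  phi_11 = rho(1) = -0.7148.
Step k = 2:
  phi_22 = [rho(2) - phi_11 rho(1)] / [1 - phi_11 rho(1)] = [0.7428 - (-0.7148)(-0.7148)] / [1 - (-0.7148)(-0.7148)]
         = 0.23186096 / 0.48906096 = 0.4741.
Therefore phi_{22} = 0.4741.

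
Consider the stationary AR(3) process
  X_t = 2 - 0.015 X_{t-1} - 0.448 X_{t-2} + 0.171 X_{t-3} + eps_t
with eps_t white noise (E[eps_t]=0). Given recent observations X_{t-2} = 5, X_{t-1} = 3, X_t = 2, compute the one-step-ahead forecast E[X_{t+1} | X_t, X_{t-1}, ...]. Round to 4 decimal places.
E[X_{t+1} \mid \mathcal F_t] = 1.4810

For an AR(p) model X_t = c + sum_i phi_i X_{t-i} + eps_t, the
one-step-ahead conditional mean is
  E[X_{t+1} | X_t, ...] = c + sum_i phi_i X_{t+1-i}.
Substitute known values:
  E[X_{t+1} | ...] = 2 + (-0.015) * (2) + (-0.448) * (3) + (0.171) * (5)
                   = 1.4810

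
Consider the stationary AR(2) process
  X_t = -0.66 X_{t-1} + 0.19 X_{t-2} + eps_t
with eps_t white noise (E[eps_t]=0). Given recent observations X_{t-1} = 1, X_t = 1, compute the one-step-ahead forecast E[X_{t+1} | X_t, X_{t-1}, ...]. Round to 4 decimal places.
E[X_{t+1} \mid \mathcal F_t] = -0.4700

For an AR(p) model X_t = c + sum_i phi_i X_{t-i} + eps_t, the
one-step-ahead conditional mean is
  E[X_{t+1} | X_t, ...] = c + sum_i phi_i X_{t+1-i}.
Substitute known values:
  E[X_{t+1} | ...] = (-0.66) * (1) + (0.19) * (1)
                   = -0.4700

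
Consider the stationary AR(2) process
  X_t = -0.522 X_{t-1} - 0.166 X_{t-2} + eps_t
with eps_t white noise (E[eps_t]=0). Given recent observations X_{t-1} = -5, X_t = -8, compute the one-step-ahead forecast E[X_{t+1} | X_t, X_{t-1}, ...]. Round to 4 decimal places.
E[X_{t+1} \mid \mathcal F_t] = 5.0060

For an AR(p) model X_t = c + sum_i phi_i X_{t-i} + eps_t, the
one-step-ahead conditional mean is
  E[X_{t+1} | X_t, ...] = c + sum_i phi_i X_{t+1-i}.
Substitute known values:
  E[X_{t+1} | ...] = (-0.522) * (-8) + (-0.166) * (-5)
                   = 5.0060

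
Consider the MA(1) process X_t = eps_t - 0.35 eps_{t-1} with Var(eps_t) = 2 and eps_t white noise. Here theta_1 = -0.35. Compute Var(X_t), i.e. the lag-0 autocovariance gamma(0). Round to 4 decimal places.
\gamma(0) = 2.2450

For an MA(q) process X_t = eps_t + sum_i theta_i eps_{t-i} with
Var(eps_t) = sigma^2, the variance is
  gamma(0) = sigma^2 * (1 + sum_i theta_i^2).
  sum_i theta_i^2 = (-0.35)^2 = 0.1225.
  gamma(0) = 2 * (1 + 0.1225) = 2 * 1.1225 = 2.245, which rounds to 2.2450.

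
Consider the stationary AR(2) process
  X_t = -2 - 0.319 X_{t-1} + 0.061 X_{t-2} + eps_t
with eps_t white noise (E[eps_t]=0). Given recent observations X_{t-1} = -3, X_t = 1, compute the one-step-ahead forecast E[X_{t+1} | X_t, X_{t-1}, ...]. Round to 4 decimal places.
E[X_{t+1} \mid \mathcal F_t] = -2.5020

For an AR(p) model X_t = c + sum_i phi_i X_{t-i} + eps_t, the
one-step-ahead conditional mean is
  E[X_{t+1} | X_t, ...] = c + sum_i phi_i X_{t+1-i}.
Substitute known values:
  E[X_{t+1} | ...] = -2 + (-0.319) * (1) + (0.061) * (-3)
                   = -2.5020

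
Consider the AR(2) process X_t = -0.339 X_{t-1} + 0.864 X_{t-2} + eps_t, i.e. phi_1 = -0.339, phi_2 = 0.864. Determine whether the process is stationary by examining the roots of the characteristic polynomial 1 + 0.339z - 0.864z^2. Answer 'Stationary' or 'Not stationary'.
\text{Not stationary}

The AR(p) characteristic polynomial is P(z) = 1 + 0.339z - 0.864z^2.
Stationarity requires all roots to lie outside the unit circle, i.e. |z| > 1 for every root.
Set 1 + (0.339) z + (-0.864) z^2 = 0, i.e. a z^2 + b z + c = 0 with a = -0.864, b = 0.339, c = 1.
Discriminant D = b^2 - 4ac = (0.339)^2 - 4*(-0.864)*1 = 0.114921 - (-3.456) = 3.570921.
D >= 0, so the roots are real: z = (-b +/- sqrt(D)) / (2a) = (-0.339 +/- 1.889688) / (-1.728).
  z_1 = (-0.339 + 1.889688) / (-1.728) = -0.8974,   |z_1| = 0.8974.
  z_2 = (-0.339 - 1.889688) / (-1.728) = 1.2898,   |z_2| = 1.2898.
Moduli of all roots: 0.8974, 1.2898.
All moduli strictly greater than 1? No.
Verdict: Not stationary.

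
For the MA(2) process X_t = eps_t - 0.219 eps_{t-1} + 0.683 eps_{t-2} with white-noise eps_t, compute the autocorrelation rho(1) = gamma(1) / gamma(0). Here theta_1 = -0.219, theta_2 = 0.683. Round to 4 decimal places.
\rho(1) = -0.2434

For an MA(q) process with theta_0 = 1, the autocovariance is
  gamma(k) = sigma^2 * sum_{i=0..q-k} theta_i * theta_{i+k},
and rho(k) = gamma(k) / gamma(0). Sigma^2 cancels.
  numerator   = (1)*(-0.219) + (-0.219)*(0.683) = -0.368577.
  denominator = (1)^2 + (-0.219)^2 + (0.683)^2 = 1.51445.
  rho(1) = -0.368577 / 1.51445 = -0.2434.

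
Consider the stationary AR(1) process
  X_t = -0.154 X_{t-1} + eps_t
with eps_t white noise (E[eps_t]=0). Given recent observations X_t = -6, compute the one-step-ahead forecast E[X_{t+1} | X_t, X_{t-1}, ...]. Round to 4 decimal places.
E[X_{t+1} \mid \mathcal F_t] = 0.9240

For an AR(p) model X_t = c + sum_i phi_i X_{t-i} + eps_t, the
one-step-ahead conditional mean is
  E[X_{t+1} | X_t, ...] = c + sum_i phi_i X_{t+1-i}.
Substitute known values:
  E[X_{t+1} | ...] = (-0.154) * (-6)
                   = 0.9240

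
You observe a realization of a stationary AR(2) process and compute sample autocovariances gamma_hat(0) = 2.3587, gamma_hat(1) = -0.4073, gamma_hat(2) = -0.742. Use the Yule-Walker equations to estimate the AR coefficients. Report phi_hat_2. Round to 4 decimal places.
\hat\phi_{2} = -0.3550

The Yule-Walker equations for an AR(p) process read, in matrix form,
  Gamma_p phi = r_p,   with   (Gamma_p)_{ij} = gamma(|i - j|),
                       (r_p)_i = gamma(i),   i,j = 1..p.
Substitute the sample gammas (Toeplitz matrix and right-hand side of size 2):
  Gamma_p = [[2.3587, -0.4073], [-0.4073, 2.3587]]
  r_p     = [-0.4073, -0.742]
Written out:
  2.3587 phi_1 - 0.4073 phi_2 = -0.4073
  -0.4073 phi_1 + 2.3587 phi_2 = -0.742
Solve by Cramer's rule:
  det = gamma(0)^2 - gamma(1)^2 = (2.3587)^2 - (-0.4073)^2 = 5.56346569 - 0.16589329 = 5.3975724
  phi_hat_1 = [gamma(1) gamma(0) - gamma(1) gamma(2)] / det = [(-0.4073)(2.3587) - (-0.4073)(-0.742)] / 5.3975724 = -1.26291511 / 5.3975724 = -0.234
  phi_hat_2 = [gamma(0) gamma(2) - gamma(1)^2] / det = [(2.3587)(-0.742) - (-0.4073)^2] / 5.3975724 = -1.91604869 / 5.3975724 = -0.355
So phi_hat = [-0.2340, -0.3550].
Therefore phi_hat_2 = -0.3550.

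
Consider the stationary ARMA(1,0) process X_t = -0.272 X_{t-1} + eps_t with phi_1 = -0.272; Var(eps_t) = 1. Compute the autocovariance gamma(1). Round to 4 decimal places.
\gamma(1) = -0.2937

Multiply the model equation by X_{t-k} and take expectations. With theta_0 = psi_0 = 1 and psi_j the MA(infinity) weights, this gives
  gamma(k) - sum_i phi_i gamma(k-i) = c_k,
  c_k = sigma^2 * sum_{j=k..q} theta_j psi_{j-k}   (c_k = 0 for k > q),
using gamma(-m) = gamma(m).
Pure AR (q = 0): c_0 = sigma^2 = 1, c_k = 0 for k >= 1.
Equations for k = 0 and k = 1 (AR order 1):
  gamma(0) = phi_1 gamma(1) + c_0
  gamma(1) = phi_1 gamma(0) + c_1
Substituting the second into the first: gamma(0) (1 - phi_1^2) = c_0 + phi_1 c_1, so
  gamma(0) = c_0 / (1 - phi_1^2) = 1 / (1 - (-0.272)^2) = 1 / 0.926016 = 1.079895.
  gamma(1) = phi_1 gamma(0) = (-0.272)(1.079895) = -0.293731.
Therefore gamma(1) = -0.2937 (to 4 decimal places).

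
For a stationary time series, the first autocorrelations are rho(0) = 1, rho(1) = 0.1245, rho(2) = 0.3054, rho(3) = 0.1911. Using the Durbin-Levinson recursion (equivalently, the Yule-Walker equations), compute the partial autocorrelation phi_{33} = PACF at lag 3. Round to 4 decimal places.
\phi_{33} = 0.1419

The PACF at lag k is phi_{kk}, the last component of the solution
to the Yule-Walker system G_k phi = r_k where
  (G_k)_{ij} = rho(|i - j|), (r_k)_i = rho(i), i,j = 1..k.
Equivalently, Durbin-Levinson gives phi_{kk} iteratively:
  phi_{11} = rho(1)
  phi_{kk} = [rho(k) - sum_{j=1..k-1} phi_{k-1,j} rho(k-j)]
            / [1 - sum_{j=1..k-1} phi_{k-1,j} rho(j)],
  phi_{k,j} = phi_{k-1,j} - phi_{kk} phi_{k-1,k-j},  j = 1..k-1.
Step k = 1:
  phi_11 = rho(1) = 0.1245.
Step k = 2:
  phi_22 = [rho(2) - phi_11 rho(1)] / [1 - phi_11 rho(1)] = [0.3054 - (0.1245)(0.1245)] / [1 - (0.1245)(0.1245)]
         = 0.28989975 / 0.98449975 = 0.294464.
  Update: phi_21 = phi_11 - phi_22 phi_11 = 0.1245 - (0.294464)(0.1245) = 0.087839.
Step k = 3:
  phi_33 = [rho(3) - phi_21 rho(2) - phi_22 rho(1)] / [1 - phi_21 rho(1) - phi_22 rho(2)]
    numerator   = 0.1911 - (0.087839)(0.3054) - (0.294464)(0.1245) = 0.12761313
    denominator = 1 - (0.087839)(0.1245) - (0.294464)(0.3054) = 0.89913471
  phi_33 = 0.12761313 / 0.89913471 = 0.1419.
Therefore phi_{33} = 0.1419.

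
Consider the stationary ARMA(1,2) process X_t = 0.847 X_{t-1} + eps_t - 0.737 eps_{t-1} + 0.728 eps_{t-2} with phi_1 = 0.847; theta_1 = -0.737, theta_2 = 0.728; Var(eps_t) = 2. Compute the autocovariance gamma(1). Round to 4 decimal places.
\gamma(1) = 4.4429

Multiply the model equation by X_{t-k} and take expectations. With theta_0 = psi_0 = 1 and psi_j the MA(infinity) weights, this gives
  gamma(k) - sum_i phi_i gamma(k-i) = c_k,
  c_k = sigma^2 * sum_{j=k..q} theta_j psi_{j-k}   (c_k = 0 for k > q),
using gamma(-m) = gamma(m).
psi-weights needed (psi_j = theta_j + sum_i phi_i psi_{j-i}):
  psi_1 = theta_1 + phi_1 = -0.737 + (0.847) = 0.11
  psi_2 = theta_2 + phi_1 psi_1 = 0.728 + (0.847)(0.11) = 0.82117
Right-hand sides:
  c_0 = sigma^2 (1 + theta_1 psi_1 + theta_2 psi_2) = 2 * (1 + (-0.737)(0.11) + (0.728)(0.82117)) = 2 * 1.516742 = 3.033484
  c_1 = sigma^2 (theta_1 + theta_2 psi_1) = 2 * (-0.737 + (0.728)(0.11)) = -1.31384
  c_2 = sigma^2 theta_2 = 2 * (0.728) = 1.456
Equations for k = 0 and k = 1 (AR order 1):
  gamma(0) = phi_1 gamma(1) + c_0
  gamma(1) = phi_1 gamma(0) + c_1
Substituting the second into the first: gamma(0) (1 - phi_1^2) = c_0 + phi_1 c_1, so
  gamma(0) = (c_0 + phi_1 c_1) / (1 - phi_1^2) = (3.033484 + (0.847)(-1.31384)) / (1 - (0.847)^2) = 1.920661 / 0.282591 = 6.796611.
  gamma(1) = phi_1 gamma(0) + c_1 = (0.847)(6.796611) + (-1.31384) = 4.442889.
Therefore gamma(1) = 4.4429 (to 4 decimal places).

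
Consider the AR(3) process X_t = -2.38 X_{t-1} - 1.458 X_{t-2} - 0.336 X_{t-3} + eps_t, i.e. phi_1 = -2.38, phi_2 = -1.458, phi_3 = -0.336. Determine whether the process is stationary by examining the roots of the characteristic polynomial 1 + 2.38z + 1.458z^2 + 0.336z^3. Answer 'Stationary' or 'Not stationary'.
\text{Not stationary}

The AR(p) characteristic polynomial is P(z) = 1 + 2.38z + 1.458z^2 + 0.336z^3.
Stationarity requires all roots to lie outside the unit circle, i.e. |z| > 1 for every root.
Degree 3: look for a simple real root z0 first, then factor out (1 - z/z0) and solve the remaining quadratic.
Testing z0 = -0.625: P(-0.625) = 1 + (2.38)(-0.625) + (1.458)(-0.625)^2 + (0.336)(-0.625)^3
  = 1 + (-1.4875) + (0.569531) + (-0.082031) = 0.  So z_0 = -0.625 is a root, |z_0| = 0.625.
Divide out the factor (1 + 1.6 z) = (1 - z/z0) (since 1/z0 = -1.6):
  P(z) = (1 + 1.6 z)(1 + (0.78) z + (0.21) z^2)
  [check: z-coef 0.78 - (-1.6) = 2.38; z^2-coef 0.21 - (-1.6)(0.78) = 1.458; z^3-coef -(-1.6)(0.21) = 0.336.]
Remaining roots from the quadratic factor 1 + (0.78) z + (0.21) z^2:
  Set 1 + (0.78) z + (0.21) z^2 = 0, i.e. a z^2 + b z + c = 0 with a = 0.21, b = 0.78, c = 1.
  Discriminant D = b^2 - 4ac = (0.78)^2 - 4*(0.21)*1 = 0.6084 - (0.84) = -0.2316.
  D < 0, so the roots are the complex-conjugate pair z = (-b +/- i sqrt(-D)) / (2a) = -1.8571 +/- 1.1458i.
  For a conjugate pair |z|^2 = z * conj(z) = (product of roots) = c/a = 1/(0.21) = 4.761905, so |z| = sqrt(4.761905) = 2.1822 for both roots.
Moduli of all roots: 0.6250, 2.1822, 2.1822.
All moduli strictly greater than 1? No.
Verdict: Not stationary.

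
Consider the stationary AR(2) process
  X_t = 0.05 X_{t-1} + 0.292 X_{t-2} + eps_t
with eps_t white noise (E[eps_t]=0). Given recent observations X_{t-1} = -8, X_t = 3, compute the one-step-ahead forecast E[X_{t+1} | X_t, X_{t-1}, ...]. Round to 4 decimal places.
E[X_{t+1} \mid \mathcal F_t] = -2.1860

For an AR(p) model X_t = c + sum_i phi_i X_{t-i} + eps_t, the
one-step-ahead conditional mean is
  E[X_{t+1} | X_t, ...] = c + sum_i phi_i X_{t+1-i}.
Substitute known values:
  E[X_{t+1} | ...] = (0.05) * (3) + (0.292) * (-8)
                   = -2.1860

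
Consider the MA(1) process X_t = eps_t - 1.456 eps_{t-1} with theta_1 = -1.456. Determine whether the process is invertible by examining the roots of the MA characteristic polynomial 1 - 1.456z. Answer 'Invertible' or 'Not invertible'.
\text{Not invertible}

The MA(q) characteristic polynomial is P(z) = 1 - 1.456z.
Invertibility requires all roots to lie outside the unit circle, i.e. |z| > 1 for every root.
This is linear in z: 1 + (-1.456) z = 0  =>  z = -1/(-1.456) = 0.686813,  |z| = 0.686813.
Moduli of all roots: 0.6868.
All moduli strictly greater than 1? No.
Verdict: Not invertible.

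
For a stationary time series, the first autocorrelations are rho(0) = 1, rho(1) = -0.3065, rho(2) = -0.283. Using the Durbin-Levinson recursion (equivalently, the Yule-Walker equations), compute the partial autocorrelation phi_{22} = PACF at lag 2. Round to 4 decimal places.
\phi_{22} = -0.4160

The PACF at lag k is phi_{kk}, the last component of the solution
to the Yule-Walker system G_k phi = r_k where
  (G_k)_{ij} = rho(|i - j|), (r_k)_i = rho(i), i,j = 1..k.
Equivalently, Durbin-Levinson gives phi_{kk} iteratively:
  phi_{11} = rho(1)
  phi_{kk} = [rho(k) - sum_{j=1..k-1} phi_{k-1,j} rho(k-j)]
            / [1 - sum_{j=1..k-1} phi_{k-1,j} rho(j)],
  phi_{k,j} = phi_{k-1,j} - phi_{kk} phi_{k-1,k-j},  j = 1..k-1.
Step k = 1:
  phi_11 = rho(1) = -0.3065.
Step k = 2:
  phi_22 = [rho(2) - phi_11 rho(1)] / [1 - phi_11 rho(1)] = [-0.283 - (-0.3065)(-0.3065)] / [1 - (-0.3065)(-0.3065)]
         = -0.37694225 / 0.90605775 = -0.416.
Therefore phi_{22} = -0.4160.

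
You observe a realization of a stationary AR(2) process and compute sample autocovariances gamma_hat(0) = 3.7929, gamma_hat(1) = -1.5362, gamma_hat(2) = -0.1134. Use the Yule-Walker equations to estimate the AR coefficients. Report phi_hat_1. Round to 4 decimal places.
\hat\phi_{1} = -0.4990

The Yule-Walker equations for an AR(p) process read, in matrix form,
  Gamma_p phi = r_p,   with   (Gamma_p)_{ij} = gamma(|i - j|),
                       (r_p)_i = gamma(i),   i,j = 1..p.
Substitute the sample gammas (Toeplitz matrix and right-hand side of size 2):
  Gamma_p = [[3.7929, -1.5362], [-1.5362, 3.7929]]
  r_p     = [-1.5362, -0.1134]
Written out:
  3.7929 phi_1 - 1.5362 phi_2 = -1.5362
  -1.5362 phi_1 + 3.7929 phi_2 = -0.1134
Solve by Cramer's rule:
  det = gamma(0)^2 - gamma(1)^2 = (3.7929)^2 - (-1.5362)^2 = 14.38609041 - 2.35991044 = 12.02617997
  phi_hat_1 = [gamma(1) gamma(0) - gamma(1) gamma(2)] / det = [(-1.5362)(3.7929) - (-1.5362)(-0.1134)] / 12.02617997 = -6.00085806 / 12.02617997 = -0.499
  phi_hat_2 = [gamma(0) gamma(2) - gamma(1)^2] / det = [(3.7929)(-0.1134) - (-1.5362)^2] / 12.02617997 = -2.7900253 / 12.02617997 = -0.232
So phi_hat = [-0.4990, -0.2320].
Therefore phi_hat_1 = -0.4990.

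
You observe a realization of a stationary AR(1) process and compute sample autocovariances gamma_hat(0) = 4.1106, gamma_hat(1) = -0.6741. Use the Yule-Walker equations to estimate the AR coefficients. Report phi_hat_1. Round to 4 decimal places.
\hat\phi_{1} = -0.1640

The Yule-Walker equations for an AR(p) process read, in matrix form,
  Gamma_p phi = r_p,   with   (Gamma_p)_{ij} = gamma(|i - j|),
                       (r_p)_i = gamma(i),   i,j = 1..p.
Substitute the sample gammas (Toeplitz matrix and right-hand side of size 1):
  Gamma_p = [[4.1106]]
  r_p     = [-0.6741]
With p = 1 this is the single equation gamma(0) phi_1 = gamma(1):
  phi_hat_1 = gamma(1) / gamma(0) = -0.6741 / 4.1106 = -0.1640.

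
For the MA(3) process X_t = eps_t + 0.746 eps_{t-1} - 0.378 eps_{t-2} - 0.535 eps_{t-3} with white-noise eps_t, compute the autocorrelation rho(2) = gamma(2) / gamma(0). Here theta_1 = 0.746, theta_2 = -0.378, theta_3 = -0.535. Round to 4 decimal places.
\rho(2) = -0.3914

For an MA(q) process with theta_0 = 1, the autocovariance is
  gamma(k) = sigma^2 * sum_{i=0..q-k} theta_i * theta_{i+k},
and rho(k) = gamma(k) / gamma(0). Sigma^2 cancels.
  numerator   = (1)*(-0.378) + (0.746)*(-0.535) = -0.77711.
  denominator = (1)^2 + (0.746)^2 + (-0.378)^2 + (-0.535)^2 = 1.985625.
  rho(2) = -0.77711 / 1.985625 = -0.3914.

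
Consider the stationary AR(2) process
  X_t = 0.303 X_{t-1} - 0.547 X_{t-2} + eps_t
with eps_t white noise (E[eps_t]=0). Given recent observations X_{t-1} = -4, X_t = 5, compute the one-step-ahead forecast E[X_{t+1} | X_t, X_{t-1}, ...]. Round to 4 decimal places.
E[X_{t+1} \mid \mathcal F_t] = 3.7030

For an AR(p) model X_t = c + sum_i phi_i X_{t-i} + eps_t, the
one-step-ahead conditional mean is
  E[X_{t+1} | X_t, ...] = c + sum_i phi_i X_{t+1-i}.
Substitute known values:
  E[X_{t+1} | ...] = (0.303) * (5) + (-0.547) * (-4)
                   = 3.7030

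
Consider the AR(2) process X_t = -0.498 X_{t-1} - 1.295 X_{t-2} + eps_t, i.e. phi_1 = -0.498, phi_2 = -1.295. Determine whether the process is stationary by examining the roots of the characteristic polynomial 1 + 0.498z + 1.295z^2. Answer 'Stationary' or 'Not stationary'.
\text{Not stationary}

The AR(p) characteristic polynomial is P(z) = 1 + 0.498z + 1.295z^2.
Stationarity requires all roots to lie outside the unit circle, i.e. |z| > 1 for every root.
Set 1 + (0.498) z + (1.295) z^2 = 0, i.e. a z^2 + b z + c = 0 with a = 1.295, b = 0.498, c = 1.
Discriminant D = b^2 - 4ac = (0.498)^2 - 4*(1.295)*1 = 0.248004 - (5.18) = -4.931996.
D < 0, so the roots are the complex-conjugate pair z = (-b +/- i sqrt(-D)) / (2a) = -0.1923 +/- 0.8575i.
For a conjugate pair |z|^2 = z * conj(z) = (product of roots) = c/a = 1/(1.295) = 0.772201, so |z| = sqrt(0.772201) = 0.8787 for both roots.
Moduli of all roots: 0.8787, 0.8787.
All moduli strictly greater than 1? No.
Verdict: Not stationary.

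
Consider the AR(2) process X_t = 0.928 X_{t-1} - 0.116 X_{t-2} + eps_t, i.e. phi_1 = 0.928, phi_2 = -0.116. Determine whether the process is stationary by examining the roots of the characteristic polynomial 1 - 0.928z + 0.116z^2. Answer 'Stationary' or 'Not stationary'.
\text{Stationary}

The AR(p) characteristic polynomial is P(z) = 1 - 0.928z + 0.116z^2.
Stationarity requires all roots to lie outside the unit circle, i.e. |z| > 1 for every root.
Set 1 + (-0.928) z + (0.116) z^2 = 0, i.e. a z^2 + b z + c = 0 with a = 0.116, b = -0.928, c = 1.
Discriminant D = b^2 - 4ac = (-0.928)^2 - 4*(0.116)*1 = 0.861184 - (0.464) = 0.397184.
D >= 0, so the roots are real: z = (-b +/- sqrt(D)) / (2a) = (0.928 +/- 0.630225) / (0.232).
  z_1 = (0.928 + 0.630225) / (0.232) = 6.7165,   |z_1| = 6.7165.
  z_2 = (0.928 - 0.630225) / (0.232) = 1.2835,   |z_2| = 1.2835.
Moduli of all roots: 6.7165, 1.2835.
All moduli strictly greater than 1? Yes.
Verdict: Stationary.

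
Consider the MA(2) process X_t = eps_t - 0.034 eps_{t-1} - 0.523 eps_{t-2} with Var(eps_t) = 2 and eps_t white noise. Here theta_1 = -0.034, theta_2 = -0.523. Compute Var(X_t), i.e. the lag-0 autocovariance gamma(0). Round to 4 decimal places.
\gamma(0) = 2.5494

For an MA(q) process X_t = eps_t + sum_i theta_i eps_{t-i} with
Var(eps_t) = sigma^2, the variance is
  gamma(0) = sigma^2 * (1 + sum_i theta_i^2).
  sum_i theta_i^2 = (-0.034)^2 + (-0.523)^2 = 0.001156 + 0.273529 = 0.274685.
  gamma(0) = 2 * (1 + 0.274685) = 2 * 1.274685 = 2.54937, which rounds to 2.5494.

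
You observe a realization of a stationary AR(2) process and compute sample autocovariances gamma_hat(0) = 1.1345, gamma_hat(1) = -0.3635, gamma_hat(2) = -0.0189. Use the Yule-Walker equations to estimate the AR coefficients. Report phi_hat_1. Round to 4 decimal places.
\hat\phi_{1} = -0.3630

The Yule-Walker equations for an AR(p) process read, in matrix form,
  Gamma_p phi = r_p,   with   (Gamma_p)_{ij} = gamma(|i - j|),
                       (r_p)_i = gamma(i),   i,j = 1..p.
Substitute the sample gammas (Toeplitz matrix and right-hand side of size 2):
  Gamma_p = [[1.1345, -0.3635], [-0.3635, 1.1345]]
  r_p     = [-0.3635, -0.0189]
Written out:
  1.1345 phi_1 - 0.3635 phi_2 = -0.3635
  -0.3635 phi_1 + 1.1345 phi_2 = -0.0189
Solve by Cramer's rule:
  det = gamma(0)^2 - gamma(1)^2 = (1.1345)^2 - (-0.3635)^2 = 1.28709025 - 0.13213225 = 1.154958
  phi_hat_1 = [gamma(1) gamma(0) - gamma(1) gamma(2)] / det = [(-0.3635)(1.1345) - (-0.3635)(-0.0189)] / 1.154958 = -0.4192609 / 1.154958 = -0.363
  phi_hat_2 = [gamma(0) gamma(2) - gamma(1)^2] / det = [(1.1345)(-0.0189) - (-0.3635)^2] / 1.154958 = -0.1535743 / 1.154958 = -0.133
So phi_hat = [-0.3630, -0.1330].
Therefore phi_hat_1 = -0.3630.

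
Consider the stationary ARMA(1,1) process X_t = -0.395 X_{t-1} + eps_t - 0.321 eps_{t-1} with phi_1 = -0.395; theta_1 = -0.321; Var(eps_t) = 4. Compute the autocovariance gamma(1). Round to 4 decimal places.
\gamma(1) = -3.8237

Multiply the model equation by X_{t-k} and take expectations. With theta_0 = psi_0 = 1 and psi_j the MA(infinity) weights, this gives
  gamma(k) - sum_i phi_i gamma(k-i) = c_k,
  c_k = sigma^2 * sum_{j=k..q} theta_j psi_{j-k}   (c_k = 0 for k > q),
using gamma(-m) = gamma(m).
psi-weights needed (psi_j = theta_j + sum_i phi_i psi_{j-i}):
  psi_1 = theta_1 + phi_1 = -0.321 + (-0.395) = -0.716
Right-hand sides:
  c_0 = sigma^2 (1 + theta_1 psi_1) = 4 * (1 + (-0.321)(-0.716)) = 4 * 1.229836 = 4.919344
  c_1 = sigma^2 theta_1 = 4 * (-0.321) = -1.284
  c_2 = 0
Equations for k = 0 and k = 1 (AR order 1):
  gamma(0) = phi_1 gamma(1) + c_0
  gamma(1) = phi_1 gamma(0) + c_1
Substituting the second into the first: gamma(0) (1 - phi_1^2) = c_0 + phi_1 c_1, so
  gamma(0) = (c_0 + phi_1 c_1) / (1 - phi_1^2) = (4.919344 + (-0.395)(-1.284)) / (1 - (-0.395)^2) = 5.426524 / 0.843975 = 6.429721.
  gamma(1) = phi_1 gamma(0) + c_1 = (-0.395)(6.429721) + (-1.284) = -3.82374.
Therefore gamma(1) = -3.8237 (to 4 decimal places).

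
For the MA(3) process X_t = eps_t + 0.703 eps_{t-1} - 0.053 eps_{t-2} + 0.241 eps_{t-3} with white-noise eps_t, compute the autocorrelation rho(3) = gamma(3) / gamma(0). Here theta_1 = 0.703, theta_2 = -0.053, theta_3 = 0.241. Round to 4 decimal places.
\rho(3) = 0.1550

For an MA(q) process with theta_0 = 1, the autocovariance is
  gamma(k) = sigma^2 * sum_{i=0..q-k} theta_i * theta_{i+k},
and rho(k) = gamma(k) / gamma(0). Sigma^2 cancels.
  numerator   = (1)*(0.241) = 0.241.
  denominator = (1)^2 + (0.703)^2 + (-0.053)^2 + (0.241)^2 = 1.555099.
  rho(3) = 0.241 / 1.555099 = 0.1550.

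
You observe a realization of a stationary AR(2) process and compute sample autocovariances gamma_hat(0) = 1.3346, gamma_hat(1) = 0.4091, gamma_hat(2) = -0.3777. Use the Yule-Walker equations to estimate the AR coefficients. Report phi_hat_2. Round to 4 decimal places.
\hat\phi_{2} = -0.4161

The Yule-Walker equations for an AR(p) process read, in matrix form,
  Gamma_p phi = r_p,   with   (Gamma_p)_{ij} = gamma(|i - j|),
                       (r_p)_i = gamma(i),   i,j = 1..p.
Substitute the sample gammas (Toeplitz matrix and right-hand side of size 2):
  Gamma_p = [[1.3346, 0.4091], [0.4091, 1.3346]]
  r_p     = [0.4091, -0.3777]
Written out:
  1.3346 phi_1 + 0.4091 phi_2 = 0.4091
  0.4091 phi_1 + 1.3346 phi_2 = -0.3777
Solve by Cramer's rule:
  det = gamma(0)^2 - gamma(1)^2 = (1.3346)^2 - (0.4091)^2 = 1.78115716 - 0.16736281 = 1.61379435
  phi_hat_1 = [gamma(1) gamma(0) - gamma(1) gamma(2)] / det = [(0.4091)(1.3346) - (0.4091)(-0.3777)] / 1.61379435 = 0.70050193 / 1.61379435 = 0.4341
  phi_hat_2 = [gamma(0) gamma(2) - gamma(1)^2] / det = [(1.3346)(-0.3777) - (0.4091)^2] / 1.61379435 = -0.67144123 / 1.61379435 = -0.4161
So phi_hat = [0.4341, -0.4161].
Therefore phi_hat_2 = -0.4161.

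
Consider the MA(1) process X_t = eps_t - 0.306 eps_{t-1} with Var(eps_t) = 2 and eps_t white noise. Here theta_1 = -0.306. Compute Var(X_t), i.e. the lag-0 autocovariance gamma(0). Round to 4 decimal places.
\gamma(0) = 2.1873

For an MA(q) process X_t = eps_t + sum_i theta_i eps_{t-i} with
Var(eps_t) = sigma^2, the variance is
  gamma(0) = sigma^2 * (1 + sum_i theta_i^2).
  sum_i theta_i^2 = (-0.306)^2 = 0.093636.
  gamma(0) = 2 * (1 + 0.093636) = 2 * 1.093636 = 2.187272, which rounds to 2.1873.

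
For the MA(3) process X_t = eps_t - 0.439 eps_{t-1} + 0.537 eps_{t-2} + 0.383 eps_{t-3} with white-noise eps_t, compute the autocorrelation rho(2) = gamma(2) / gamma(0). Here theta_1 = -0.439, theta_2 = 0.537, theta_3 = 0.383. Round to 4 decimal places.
\rho(2) = 0.2266

For an MA(q) process with theta_0 = 1, the autocovariance is
  gamma(k) = sigma^2 * sum_{i=0..q-k} theta_i * theta_{i+k},
and rho(k) = gamma(k) / gamma(0). Sigma^2 cancels.
  numerator   = (1)*(0.537) + (-0.439)*(0.383) = 0.368863.
  denominator = (1)^2 + (-0.439)^2 + (0.537)^2 + (0.383)^2 = 1.627779.
  rho(2) = 0.368863 / 1.627779 = 0.2266.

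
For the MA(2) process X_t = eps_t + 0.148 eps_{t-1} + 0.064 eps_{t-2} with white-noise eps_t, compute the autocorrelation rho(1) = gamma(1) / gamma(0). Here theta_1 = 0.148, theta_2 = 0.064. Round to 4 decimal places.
\rho(1) = 0.1535

For an MA(q) process with theta_0 = 1, the autocovariance is
  gamma(k) = sigma^2 * sum_{i=0..q-k} theta_i * theta_{i+k},
and rho(k) = gamma(k) / gamma(0). Sigma^2 cancels.
  numerator   = (1)*(0.148) + (0.148)*(0.064) = 0.157472.
  denominator = (1)^2 + (0.148)^2 + (0.064)^2 = 1.026.
  rho(1) = 0.157472 / 1.026 = 0.1535.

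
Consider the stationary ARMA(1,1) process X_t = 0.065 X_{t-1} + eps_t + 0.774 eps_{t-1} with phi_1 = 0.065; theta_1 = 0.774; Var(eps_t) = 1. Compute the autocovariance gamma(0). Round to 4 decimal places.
\gamma(0) = 1.7069

Multiply the model equation by X_{t-k} and take expectations. With theta_0 = psi_0 = 1 and psi_j the MA(infinity) weights, this gives
  gamma(k) - sum_i phi_i gamma(k-i) = c_k,
  c_k = sigma^2 * sum_{j=k..q} theta_j psi_{j-k}   (c_k = 0 for k > q),
using gamma(-m) = gamma(m).
psi-weights needed (psi_j = theta_j + sum_i phi_i psi_{j-i}):
  psi_1 = theta_1 + phi_1 = 0.774 + (0.065) = 0.839
Right-hand sides:
  c_0 = sigma^2 (1 + theta_1 psi_1) = 1 * (1 + (0.774)(0.839)) = 1 * 1.649386 = 1.649386
  c_1 = sigma^2 theta_1 = 1 * (0.774) = 0.774
  c_2 = 0
Equations for k = 0 and k = 1 (AR order 1):
  gamma(0) = phi_1 gamma(1) + c_0
  gamma(1) = phi_1 gamma(0) + c_1
Substituting the second into the first: gamma(0) (1 - phi_1^2) = c_0 + phi_1 c_1, so
  gamma(0) = (c_0 + phi_1 c_1) / (1 - phi_1^2) = (1.649386 + (0.065)(0.774)) / (1 - (0.065)^2) = 1.699696 / 0.995775 = 1.706908.
Therefore gamma(0) = 1.7069 (to 4 decimal places).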